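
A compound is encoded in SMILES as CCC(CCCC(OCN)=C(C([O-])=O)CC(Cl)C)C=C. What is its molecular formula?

Heavy atoms from the SMILES: 15 C, 1 Cl, 1 N, 3 O.
Implicit hydrogens by atom environment:
  7 × C: 2 H each → 14
  3 × C: 1 H each → 3
  3 × C: no H
  2 × C: 3 H each → 6
  2 × O: no H
  1 × Cl: no H
  1 × N: 2 H
  1 × O (charge -1): no H
  Total hydrogens = 25.
Net charge -1.
Molecular formula: C15H25ClNO3-

C15H25ClNO3-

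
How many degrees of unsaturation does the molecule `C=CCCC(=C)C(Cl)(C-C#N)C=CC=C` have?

Molecular formula from the SMILES: C13H16ClN.
DoU = (2C + 2 + N − H − X)/2 = (2·13 + 2 + 1 − 16 − 1)/2 = 12/2 = 6.
(Structurally: 0 ring(s) + 6 π bond(s) = 6.)

6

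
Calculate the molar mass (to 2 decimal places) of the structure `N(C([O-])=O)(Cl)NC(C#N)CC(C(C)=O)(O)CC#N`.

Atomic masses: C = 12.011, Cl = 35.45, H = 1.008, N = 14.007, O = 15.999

Molecular formula: C9H10ClN4O4-.
M = 9×12.011 + 1×35.45 + 10×1.008 + 4×14.007 + 4×15.999 = 273.65 g/mol.

273.65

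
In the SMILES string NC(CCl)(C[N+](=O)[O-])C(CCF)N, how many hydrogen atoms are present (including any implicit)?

13

Hydrogens are implicit in SMILES; fill each atom to its normal valence:
  4 × C: 2 H each → 8
  2 × N: 2 H each → 4
  1 × C: 1 H
  1 × C: no H
  1 × Cl: no H
  1 × F: no H
  1 × N (charge +1): no H
  1 × O: no H
  1 × O (charge -1): no H
  Total hydrogens = 13.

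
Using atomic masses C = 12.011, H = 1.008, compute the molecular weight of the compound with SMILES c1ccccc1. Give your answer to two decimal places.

78.11

Molecular formula: C6H6.
M = 6×12.011 + 6×1.008 = 78.11 g/mol.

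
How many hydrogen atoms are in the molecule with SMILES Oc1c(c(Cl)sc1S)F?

2

Hydrogens are implicit in SMILES; fill each atom to its normal valence:
  4 × C (aromatic): no H
  1 × Cl: no H
  1 × F: no H
  1 × O: 1 H
  1 × S: 1 H
  1 × S (aromatic): no H
  Total hydrogens = 2.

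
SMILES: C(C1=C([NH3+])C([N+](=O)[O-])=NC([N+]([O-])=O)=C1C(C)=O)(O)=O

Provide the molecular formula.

C8H7N4O7+

Heavy atoms from the SMILES: 8 C, 4 N, 7 O.
Implicit hydrogens by atom environment:
  5 × C (aromatic): no H
  4 × O: no H
  2 × C: no H
  2 × N (charge +1): no H
  2 × O (charge -1): no H
  1 × C: 3 H
  1 × N (charge +1): 3 H
  1 × N (aromatic): no H
  1 × O: 1 H
  Total hydrogens = 7.
Net charge +1.
Molecular formula: C8H7N4O7+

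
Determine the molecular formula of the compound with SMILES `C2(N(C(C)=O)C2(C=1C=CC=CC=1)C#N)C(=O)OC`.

C13H12N2O3

Heavy atoms from the SMILES: 13 C, 2 N, 3 O.
Implicit hydrogens by atom environment:
  5 × C (aromatic): 1 H each → 5
  4 × C: no H
  3 × O: no H
  2 × C: 3 H each → 6
  2 × N: no H
  1 × C: 1 H
  1 × C (aromatic): no H
  Total hydrogens = 12.
Molecular formula: C13H12N2O3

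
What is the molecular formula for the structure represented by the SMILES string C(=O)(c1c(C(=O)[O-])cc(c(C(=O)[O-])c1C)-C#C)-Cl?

Heavy atoms from the SMILES: 12 C, 1 Cl, 5 O.
Implicit hydrogens by atom environment:
  5 × C (aromatic): no H
  4 × C: no H
  3 × O: no H
  2 × O (charge -1): no H
  1 × C: 3 H
  1 × C (aromatic): 1 H
  1 × C: 1 H
  1 × Cl: no H
  Total hydrogens = 5.
Net charge -2.
Molecular formula: [C12H5ClO5]2-

[C12H5ClO5]2-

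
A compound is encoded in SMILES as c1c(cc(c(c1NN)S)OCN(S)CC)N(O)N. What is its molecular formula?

Heavy atoms from the SMILES: 9 C, 5 N, 2 O, 2 S.
Implicit hydrogens by atom environment:
  4 × C (aromatic): no H
  2 × C: 2 H each → 4
  2 × C (aromatic): 1 H each → 2
  2 × N: 2 H each → 4
  2 × N: no H
  2 × S: 1 H each → 2
  1 × C: 3 H
  1 × N: 1 H
  1 × O: 1 H
  1 × O: no H
  Total hydrogens = 17.
Molecular formula: C9H17N5O2S2

C9H17N5O2S2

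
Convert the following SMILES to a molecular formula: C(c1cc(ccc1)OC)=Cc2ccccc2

Heavy atoms from the SMILES: 15 C, 1 O.
Implicit hydrogens by atom environment:
  9 × C (aromatic): 1 H each → 9
  3 × C (aromatic): no H
  2 × C: 1 H each → 2
  1 × C: 3 H
  1 × O: no H
  Total hydrogens = 14.
Molecular formula: C15H14O

C15H14O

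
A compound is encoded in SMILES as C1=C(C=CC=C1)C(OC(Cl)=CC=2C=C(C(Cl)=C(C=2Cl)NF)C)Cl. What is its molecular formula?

C16H12Cl4FNO

Heavy atoms from the SMILES: 16 C, 4 Cl, 1 F, 1 N, 1 O.
Implicit hydrogens by atom environment:
  6 × C (aromatic): 1 H each → 6
  6 × C (aromatic): no H
  4 × Cl: no H
  2 × C: 1 H each → 2
  1 × C: 3 H
  1 × C: no H
  1 × F: no H
  1 × N: 1 H
  1 × O: no H
  Total hydrogens = 12.
Molecular formula: C16H12Cl4FNO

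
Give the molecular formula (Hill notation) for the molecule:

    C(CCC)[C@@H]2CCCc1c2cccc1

C14H20

Heavy atoms from the SMILES: 14 C.
Implicit hydrogens by atom environment:
  6 × C: 2 H each → 12
  4 × C (aromatic): 1 H each → 4
  2 × C (aromatic): no H
  1 × C: 3 H
  1 × C: 1 H
  Total hydrogens = 20.
Molecular formula: C14H20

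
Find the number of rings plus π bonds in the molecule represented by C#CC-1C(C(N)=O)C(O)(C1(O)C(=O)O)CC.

Molecular formula from the SMILES: C10H13NO5.
DoU = (2C + 2 + N − H − X)/2 = (2·10 + 2 + 1 − 13 − 0)/2 = 10/2 = 5.
(Structurally: 1 ring(s) + 4 π bond(s) = 5.)

5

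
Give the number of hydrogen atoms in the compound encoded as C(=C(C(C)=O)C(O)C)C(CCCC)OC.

Hydrogens are implicit in SMILES; fill each atom to its normal valence:
  4 × C: 3 H each → 12
  3 × C: 2 H each → 6
  3 × C: 1 H each → 3
  2 × C: no H
  2 × O: no H
  1 × O: 1 H
  Total hydrogens = 22.

22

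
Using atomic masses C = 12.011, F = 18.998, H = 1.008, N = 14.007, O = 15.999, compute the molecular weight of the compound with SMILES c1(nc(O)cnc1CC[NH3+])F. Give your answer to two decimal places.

Molecular formula: C6H9FN3O+.
M = 6×12.011 + 1×18.998 + 9×1.008 + 3×14.007 + 1×15.999 = 158.16 g/mol.

158.16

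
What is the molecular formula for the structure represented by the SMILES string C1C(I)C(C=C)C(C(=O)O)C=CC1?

C10H13IO2

Heavy atoms from the SMILES: 10 C, 1 I, 2 O.
Implicit hydrogens by atom environment:
  6 × C: 1 H each → 6
  3 × C: 2 H each → 6
  1 × C: no H
  1 × I: no H
  1 × O: 1 H
  1 × O: no H
  Total hydrogens = 13.
Molecular formula: C10H13IO2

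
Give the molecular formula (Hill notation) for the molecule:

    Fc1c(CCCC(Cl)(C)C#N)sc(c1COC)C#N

Heavy atoms from the SMILES: 13 C, 1 Cl, 1 F, 2 N, 1 O, 1 S.
Implicit hydrogens by atom environment:
  4 × C: 2 H each → 8
  4 × C (aromatic): no H
  3 × C: no H
  2 × C: 3 H each → 6
  2 × N: no H
  1 × Cl: no H
  1 × F: no H
  1 × O: no H
  1 × S (aromatic): no H
  Total hydrogens = 14.
Molecular formula: C13H14ClFN2OS

C13H14ClFN2OS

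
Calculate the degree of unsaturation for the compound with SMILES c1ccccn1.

4

Molecular formula from the SMILES: C5H5N.
DoU = (2C + 2 + N − H − X)/2 = (2·5 + 2 + 1 − 5 − 0)/2 = 8/2 = 4.
(Structurally: 1 ring(s) + 3 π bond(s) = 4.)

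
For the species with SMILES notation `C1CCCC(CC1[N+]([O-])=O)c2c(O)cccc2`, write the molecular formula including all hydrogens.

Heavy atoms from the SMILES: 13 C, 1 N, 3 O.
Implicit hydrogens by atom environment:
  5 × C: 2 H each → 10
  4 × C (aromatic): 1 H each → 4
  2 × C: 1 H each → 2
  2 × C (aromatic): no H
  1 × N (charge +1): no H
  1 × O: 1 H
  1 × O: no H
  1 × O (charge -1): no H
  Total hydrogens = 17.
Molecular formula: C13H17NO3

C13H17NO3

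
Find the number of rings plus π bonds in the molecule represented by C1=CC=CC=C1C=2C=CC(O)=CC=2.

Molecular formula from the SMILES: C12H10O.
DoU = (2C + 2 + N − H − X)/2 = (2·12 + 2 + 0 − 10 − 0)/2 = 16/2 = 8.
(Structurally: 2 ring(s) + 6 π bond(s) = 8.)

8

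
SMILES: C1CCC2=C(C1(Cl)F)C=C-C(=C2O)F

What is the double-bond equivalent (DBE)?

Molecular formula from the SMILES: C10H9ClF2O.
DoU = (2C + 2 + N − H − X)/2 = (2·10 + 2 + 0 − 9 − 3)/2 = 10/2 = 5.
(Structurally: 2 ring(s) + 3 π bond(s) = 5.)

5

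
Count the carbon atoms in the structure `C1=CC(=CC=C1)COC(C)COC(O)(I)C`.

12

The symbol for carbon appears 12 times in the SMILES.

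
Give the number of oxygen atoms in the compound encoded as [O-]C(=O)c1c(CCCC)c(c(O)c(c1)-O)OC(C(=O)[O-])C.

7

The symbol for oxygen appears 7 times in the SMILES.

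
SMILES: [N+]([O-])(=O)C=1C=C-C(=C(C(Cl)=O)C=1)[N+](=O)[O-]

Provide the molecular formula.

C7H3ClN2O5

Heavy atoms from the SMILES: 7 C, 1 Cl, 2 N, 5 O.
Implicit hydrogens by atom environment:
  3 × C (aromatic): 1 H each → 3
  3 × C (aromatic): no H
  3 × O: no H
  2 × N (charge +1): no H
  2 × O (charge -1): no H
  1 × C: no H
  1 × Cl: no H
  Total hydrogens = 3.
Molecular formula: C7H3ClN2O5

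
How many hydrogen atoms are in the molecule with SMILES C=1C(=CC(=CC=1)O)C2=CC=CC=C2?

Hydrogens are implicit in SMILES; fill each atom to its normal valence:
  9 × C (aromatic): 1 H each → 9
  3 × C (aromatic): no H
  1 × O: 1 H
  Total hydrogens = 10.

10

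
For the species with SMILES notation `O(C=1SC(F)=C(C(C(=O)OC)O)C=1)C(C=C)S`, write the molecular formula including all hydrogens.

C10H11FO4S2

Heavy atoms from the SMILES: 10 C, 1 F, 4 O, 2 S.
Implicit hydrogens by atom environment:
  3 × C: 1 H each → 3
  3 × C (aromatic): no H
  3 × O: no H
  1 × C: 3 H
  1 × C: 2 H
  1 × C (aromatic): 1 H
  1 × C: no H
  1 × F: no H
  1 × O: 1 H
  1 × S: 1 H
  1 × S (aromatic): no H
  Total hydrogens = 11.
Molecular formula: C10H11FO4S2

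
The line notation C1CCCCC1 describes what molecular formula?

C6H12

Heavy atoms from the SMILES: 6 C.
Implicit hydrogens by atom environment:
  6 × C: 2 H each → 12
  Total hydrogens = 12.
Molecular formula: C6H12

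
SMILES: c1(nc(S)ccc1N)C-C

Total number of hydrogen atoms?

Hydrogens are implicit in SMILES; fill each atom to its normal valence:
  3 × C (aromatic): no H
  2 × C (aromatic): 1 H each → 2
  1 × C: 3 H
  1 × C: 2 H
  1 × N: 2 H
  1 × N (aromatic): no H
  1 × S: 1 H
  Total hydrogens = 10.

10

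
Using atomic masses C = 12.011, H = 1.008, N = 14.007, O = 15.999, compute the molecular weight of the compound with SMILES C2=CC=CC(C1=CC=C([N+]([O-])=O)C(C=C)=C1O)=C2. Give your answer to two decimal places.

Molecular formula: C14H11NO3.
M = 14×12.011 + 11×1.008 + 1×14.007 + 3×15.999 = 241.25 g/mol.

241.25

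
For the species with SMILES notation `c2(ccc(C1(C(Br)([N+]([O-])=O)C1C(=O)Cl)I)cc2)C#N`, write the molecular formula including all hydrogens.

C11H5BrClIN2O3

Heavy atoms from the SMILES: 1 Br, 11 C, 1 Cl, 1 I, 2 N, 3 O.
Implicit hydrogens by atom environment:
  4 × C (aromatic): 1 H each → 4
  4 × C: no H
  2 × C (aromatic): no H
  2 × O: no H
  1 × Br: no H
  1 × C: 1 H
  1 × Cl: no H
  1 × I: no H
  1 × N (charge +1): no H
  1 × N: no H
  1 × O (charge -1): no H
  Total hydrogens = 5.
Molecular formula: C11H5BrClIN2O3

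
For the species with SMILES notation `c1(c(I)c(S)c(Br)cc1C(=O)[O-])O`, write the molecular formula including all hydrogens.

Heavy atoms from the SMILES: 1 Br, 7 C, 1 I, 3 O, 1 S.
Implicit hydrogens by atom environment:
  5 × C (aromatic): no H
  1 × Br: no H
  1 × C (aromatic): 1 H
  1 × C: no H
  1 × I: no H
  1 × O: 1 H
  1 × O: no H
  1 × O (charge -1): no H
  1 × S: 1 H
  Total hydrogens = 3.
Net charge -1.
Molecular formula: C7H3BrIO3S-

C7H3BrIO3S-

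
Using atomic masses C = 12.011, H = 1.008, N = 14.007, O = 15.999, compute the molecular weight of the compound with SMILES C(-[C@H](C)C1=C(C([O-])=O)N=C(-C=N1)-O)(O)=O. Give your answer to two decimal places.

Molecular formula: C8H7N2O5-.
M = 8×12.011 + 7×1.008 + 2×14.007 + 5×15.999 = 211.15 g/mol.

211.15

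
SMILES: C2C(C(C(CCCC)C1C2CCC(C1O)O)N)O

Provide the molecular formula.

C14H27NO3

Heavy atoms from the SMILES: 14 C, 1 N, 3 O.
Implicit hydrogens by atom environment:
  7 × C: 1 H each → 7
  6 × C: 2 H each → 12
  3 × O: 1 H each → 3
  1 × C: 3 H
  1 × N: 2 H
  Total hydrogens = 27.
Molecular formula: C14H27NO3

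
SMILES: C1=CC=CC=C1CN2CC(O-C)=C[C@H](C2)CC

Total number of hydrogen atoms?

Hydrogens are implicit in SMILES; fill each atom to its normal valence:
  5 × C (aromatic): 1 H each → 5
  4 × C: 2 H each → 8
  2 × C: 3 H each → 6
  2 × C: 1 H each → 2
  1 × C: no H
  1 × C (aromatic): no H
  1 × N: no H
  1 × O: no H
  Total hydrogens = 21.

21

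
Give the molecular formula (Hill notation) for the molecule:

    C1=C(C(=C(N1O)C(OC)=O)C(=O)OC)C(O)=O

C9H9NO7

Heavy atoms from the SMILES: 9 C, 1 N, 7 O.
Implicit hydrogens by atom environment:
  5 × O: no H
  3 × C (aromatic): no H
  3 × C: no H
  2 × C: 3 H each → 6
  2 × O: 1 H each → 2
  1 × C (aromatic): 1 H
  1 × N (aromatic): no H
  Total hydrogens = 9.
Molecular formula: C9H9NO7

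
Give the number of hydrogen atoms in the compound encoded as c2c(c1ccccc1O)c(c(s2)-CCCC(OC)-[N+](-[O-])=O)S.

Hydrogens are implicit in SMILES; fill each atom to its normal valence:
  5 × C (aromatic): 1 H each → 5
  5 × C (aromatic): no H
  3 × C: 2 H each → 6
  2 × O: no H
  1 × C: 3 H
  1 × C: 1 H
  1 × N (charge +1): no H
  1 × O: 1 H
  1 × O (charge -1): no H
  1 × S: 1 H
  1 × S (aromatic): no H
  Total hydrogens = 17.

17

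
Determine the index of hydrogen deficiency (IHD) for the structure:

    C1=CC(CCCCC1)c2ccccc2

6

Molecular formula from the SMILES: C14H18.
DoU = (2C + 2 + N − H − X)/2 = (2·14 + 2 + 0 − 18 − 0)/2 = 12/2 = 6.
(Structurally: 2 ring(s) + 4 π bond(s) = 6.)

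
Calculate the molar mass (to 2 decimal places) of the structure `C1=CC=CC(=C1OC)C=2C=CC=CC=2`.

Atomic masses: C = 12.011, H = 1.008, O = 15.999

184.24

Molecular formula: C13H12O.
M = 13×12.011 + 12×1.008 + 1×15.999 = 184.24 g/mol.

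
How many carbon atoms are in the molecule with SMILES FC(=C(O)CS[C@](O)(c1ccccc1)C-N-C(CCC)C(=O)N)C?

17

The symbol for carbon appears 17 times in the SMILES. Lowercase c denotes aromatic carbon and counts toward C.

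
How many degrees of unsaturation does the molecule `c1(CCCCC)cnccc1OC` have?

4

Molecular formula from the SMILES: C11H17NO.
DoU = (2C + 2 + N − H − X)/2 = (2·11 + 2 + 1 − 17 − 0)/2 = 8/2 = 4.
(Structurally: 1 ring(s) + 3 π bond(s) = 4.)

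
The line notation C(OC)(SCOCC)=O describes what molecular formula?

C5H10O3S

Heavy atoms from the SMILES: 5 C, 3 O, 1 S.
Implicit hydrogens by atom environment:
  3 × O: no H
  2 × C: 3 H each → 6
  2 × C: 2 H each → 4
  1 × C: no H
  1 × S: no H
  Total hydrogens = 10.
Molecular formula: C5H10O3S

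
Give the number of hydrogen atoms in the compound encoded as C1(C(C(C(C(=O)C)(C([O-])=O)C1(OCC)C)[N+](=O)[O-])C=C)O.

18

Hydrogens are implicit in SMILES; fill each atom to its normal valence:
  4 × C: 1 H each → 4
  4 × C: no H
  4 × O: no H
  3 × C: 3 H each → 9
  2 × C: 2 H each → 4
  2 × O (charge -1): no H
  1 × N (charge +1): no H
  1 × O: 1 H
  Total hydrogens = 18.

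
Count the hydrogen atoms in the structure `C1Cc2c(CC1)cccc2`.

Hydrogens are implicit in SMILES; fill each atom to its normal valence:
  4 × C: 2 H each → 8
  4 × C (aromatic): 1 H each → 4
  2 × C (aromatic): no H
  Total hydrogens = 12.

12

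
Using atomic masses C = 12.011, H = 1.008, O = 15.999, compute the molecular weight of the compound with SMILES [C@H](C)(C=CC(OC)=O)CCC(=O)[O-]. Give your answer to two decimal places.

Molecular formula: C9H13O4-.
M = 9×12.011 + 13×1.008 + 4×15.999 = 185.20 g/mol.

185.20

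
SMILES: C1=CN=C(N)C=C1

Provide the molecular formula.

C5H6N2

Heavy atoms from the SMILES: 5 C, 2 N.
Implicit hydrogens by atom environment:
  4 × C (aromatic): 1 H each → 4
  1 × C (aromatic): no H
  1 × N: 2 H
  1 × N (aromatic): no H
  Total hydrogens = 6.
Molecular formula: C5H6N2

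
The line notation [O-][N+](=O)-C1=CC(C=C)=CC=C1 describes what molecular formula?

Heavy atoms from the SMILES: 8 C, 1 N, 2 O.
Implicit hydrogens by atom environment:
  4 × C (aromatic): 1 H each → 4
  2 × C (aromatic): no H
  1 × C: 2 H
  1 × C: 1 H
  1 × N (charge +1): no H
  1 × O: no H
  1 × O (charge -1): no H
  Total hydrogens = 7.
Molecular formula: C8H7NO2

C8H7NO2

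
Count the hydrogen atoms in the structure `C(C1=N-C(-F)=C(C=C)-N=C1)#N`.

Hydrogens are implicit in SMILES; fill each atom to its normal valence:
  3 × C (aromatic): no H
  2 × N (aromatic): no H
  1 × C: 2 H
  1 × C (aromatic): 1 H
  1 × C: 1 H
  1 × C: no H
  1 × F: no H
  1 × N: no H
  Total hydrogens = 4.

4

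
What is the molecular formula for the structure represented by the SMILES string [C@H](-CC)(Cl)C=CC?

Heavy atoms from the SMILES: 6 C, 1 Cl.
Implicit hydrogens by atom environment:
  3 × C: 1 H each → 3
  2 × C: 3 H each → 6
  1 × C: 2 H
  1 × Cl: no H
  Total hydrogens = 11.
Molecular formula: C6H11Cl

C6H11Cl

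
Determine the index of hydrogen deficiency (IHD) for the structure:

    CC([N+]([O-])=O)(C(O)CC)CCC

1

Molecular formula from the SMILES: C8H17NO3.
DoU = (2C + 2 + N − H − X)/2 = (2·8 + 2 + 1 − 17 − 0)/2 = 2/2 = 1.
(Structurally: 0 ring(s) + 1 π bond(s) = 1.)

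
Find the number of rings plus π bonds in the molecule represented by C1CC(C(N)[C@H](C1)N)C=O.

2

Molecular formula from the SMILES: C7H14N2O.
DoU = (2C + 2 + N − H − X)/2 = (2·7 + 2 + 2 − 14 − 0)/2 = 4/2 = 2.
(Structurally: 1 ring(s) + 1 π bond(s) = 2.)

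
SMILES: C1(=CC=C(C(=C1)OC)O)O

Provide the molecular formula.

Heavy atoms from the SMILES: 7 C, 3 O.
Implicit hydrogens by atom environment:
  3 × C (aromatic): 1 H each → 3
  3 × C (aromatic): no H
  2 × O: 1 H each → 2
  1 × C: 3 H
  1 × O: no H
  Total hydrogens = 8.
Molecular formula: C7H8O3

C7H8O3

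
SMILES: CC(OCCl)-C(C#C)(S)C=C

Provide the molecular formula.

Heavy atoms from the SMILES: 8 C, 1 Cl, 1 O, 1 S.
Implicit hydrogens by atom environment:
  3 × C: 1 H each → 3
  2 × C: 2 H each → 4
  2 × C: no H
  1 × C: 3 H
  1 × Cl: no H
  1 × O: no H
  1 × S: 1 H
  Total hydrogens = 11.
Molecular formula: C8H11ClOS

C8H11ClOS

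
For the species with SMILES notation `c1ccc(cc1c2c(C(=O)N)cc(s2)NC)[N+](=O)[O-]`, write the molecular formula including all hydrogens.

Heavy atoms from the SMILES: 12 C, 3 N, 3 O, 1 S.
Implicit hydrogens by atom environment:
  5 × C (aromatic): 1 H each → 5
  5 × C (aromatic): no H
  2 × O: no H
  1 × C: 3 H
  1 × C: no H
  1 × N: 2 H
  1 × N: 1 H
  1 × N (charge +1): no H
  1 × O (charge -1): no H
  1 × S (aromatic): no H
  Total hydrogens = 11.
Molecular formula: C12H11N3O3S

C12H11N3O3S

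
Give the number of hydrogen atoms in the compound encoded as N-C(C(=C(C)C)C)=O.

11

Hydrogens are implicit in SMILES; fill each atom to its normal valence:
  3 × C: 3 H each → 9
  3 × C: no H
  1 × N: 2 H
  1 × O: no H
  Total hydrogens = 11.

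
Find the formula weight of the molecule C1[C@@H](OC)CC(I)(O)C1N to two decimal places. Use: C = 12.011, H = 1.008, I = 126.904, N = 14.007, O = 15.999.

257.07

Molecular formula: C6H12INO2.
M = 6×12.011 + 12×1.008 + 1×126.904 + 1×14.007 + 2×15.999 = 257.07 g/mol.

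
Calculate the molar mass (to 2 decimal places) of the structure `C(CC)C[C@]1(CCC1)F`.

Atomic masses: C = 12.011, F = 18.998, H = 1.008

130.21

Molecular formula: C8H15F.
M = 8×12.011 + 1×18.998 + 15×1.008 = 130.21 g/mol.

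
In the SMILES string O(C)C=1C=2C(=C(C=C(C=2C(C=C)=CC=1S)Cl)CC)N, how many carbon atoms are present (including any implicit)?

The symbol for carbon appears 15 times in the SMILES. (Cl is a single chlorine, not C + l.)

15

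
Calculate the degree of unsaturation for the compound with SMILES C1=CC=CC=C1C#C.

6

Molecular formula from the SMILES: C8H6.
DoU = (2C + 2 + N − H − X)/2 = (2·8 + 2 + 0 − 6 − 0)/2 = 12/2 = 6.
(Structurally: 1 ring(s) + 5 π bond(s) = 6.)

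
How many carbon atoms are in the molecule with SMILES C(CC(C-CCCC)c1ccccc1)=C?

15

The symbol for carbon appears 15 times in the SMILES. Lowercase c denotes aromatic carbon and counts toward C.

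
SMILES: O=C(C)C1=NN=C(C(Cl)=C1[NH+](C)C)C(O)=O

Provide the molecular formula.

Heavy atoms from the SMILES: 9 C, 1 Cl, 3 N, 3 O.
Implicit hydrogens by atom environment:
  4 × C (aromatic): no H
  3 × C: 3 H each → 9
  2 × C: no H
  2 × N (aromatic): no H
  2 × O: no H
  1 × Cl: no H
  1 × N (charge +1): 1 H
  1 × O: 1 H
  Total hydrogens = 11.
Net charge +1.
Molecular formula: C9H11ClN3O3+

C9H11ClN3O3+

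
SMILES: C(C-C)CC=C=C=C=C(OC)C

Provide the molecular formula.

C11H16O

Heavy atoms from the SMILES: 11 C, 1 O.
Implicit hydrogens by atom environment:
  4 × C: no H
  3 × C: 3 H each → 9
  3 × C: 2 H each → 6
  1 × C: 1 H
  1 × O: no H
  Total hydrogens = 16.
Molecular formula: C11H16O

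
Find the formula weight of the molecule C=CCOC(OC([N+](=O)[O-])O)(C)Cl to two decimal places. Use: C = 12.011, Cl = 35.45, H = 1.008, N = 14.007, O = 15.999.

Molecular formula: C6H10ClNO5.
M = 6×12.011 + 1×35.45 + 10×1.008 + 1×14.007 + 5×15.999 = 211.60 g/mol.

211.60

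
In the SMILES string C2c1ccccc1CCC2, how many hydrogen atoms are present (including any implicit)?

Hydrogens are implicit in SMILES; fill each atom to its normal valence:
  4 × C: 2 H each → 8
  4 × C (aromatic): 1 H each → 4
  2 × C (aromatic): no H
  Total hydrogens = 12.

12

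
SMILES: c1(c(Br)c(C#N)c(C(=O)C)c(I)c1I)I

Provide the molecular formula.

C9H3BrI3NO

Heavy atoms from the SMILES: 1 Br, 9 C, 3 I, 1 N, 1 O.
Implicit hydrogens by atom environment:
  6 × C (aromatic): no H
  3 × I: no H
  2 × C: no H
  1 × Br: no H
  1 × C: 3 H
  1 × N: no H
  1 × O: no H
  Total hydrogens = 3.
Molecular formula: C9H3BrI3NO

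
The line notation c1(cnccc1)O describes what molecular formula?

Heavy atoms from the SMILES: 5 C, 1 N, 1 O.
Implicit hydrogens by atom environment:
  4 × C (aromatic): 1 H each → 4
  1 × C (aromatic): no H
  1 × N (aromatic): no H
  1 × O: 1 H
  Total hydrogens = 5.
Molecular formula: C5H5NO

C5H5NO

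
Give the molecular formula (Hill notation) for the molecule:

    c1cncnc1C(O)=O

Heavy atoms from the SMILES: 5 C, 2 N, 2 O.
Implicit hydrogens by atom environment:
  3 × C (aromatic): 1 H each → 3
  2 × N (aromatic): no H
  1 × C (aromatic): no H
  1 × C: no H
  1 × O: 1 H
  1 × O: no H
  Total hydrogens = 4.
Molecular formula: C5H4N2O2

C5H4N2O2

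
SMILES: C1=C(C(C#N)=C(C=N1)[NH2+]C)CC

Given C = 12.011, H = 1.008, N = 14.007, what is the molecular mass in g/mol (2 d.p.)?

162.22

Molecular formula: C9H12N3+.
M = 9×12.011 + 12×1.008 + 3×14.007 = 162.22 g/mol.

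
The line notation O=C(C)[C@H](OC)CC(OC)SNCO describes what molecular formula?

Heavy atoms from the SMILES: 8 C, 1 N, 4 O, 1 S.
Implicit hydrogens by atom environment:
  3 × C: 3 H each → 9
  3 × O: no H
  2 × C: 2 H each → 4
  2 × C: 1 H each → 2
  1 × C: no H
  1 × N: 1 H
  1 × O: 1 H
  1 × S: no H
  Total hydrogens = 17.
Molecular formula: C8H17NO4S

C8H17NO4S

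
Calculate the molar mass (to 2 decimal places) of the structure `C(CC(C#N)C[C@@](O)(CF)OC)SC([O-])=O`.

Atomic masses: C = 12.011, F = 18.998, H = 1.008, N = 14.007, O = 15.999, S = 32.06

Molecular formula: C9H13FNO4S-.
M = 9×12.011 + 1×18.998 + 13×1.008 + 1×14.007 + 4×15.999 + 1×32.06 = 250.26 g/mol.

250.26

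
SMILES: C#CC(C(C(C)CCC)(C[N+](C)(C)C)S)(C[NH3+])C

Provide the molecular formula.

Heavy atoms from the SMILES: 15 C, 2 N, 1 S.
Implicit hydrogens by atom environment:
  6 × C: 3 H each → 18
  4 × C: 2 H each → 8
  3 × C: no H
  2 × C: 1 H each → 2
  1 × N (charge +1): 3 H
  1 × N (charge +1): no H
  1 × S: 1 H
  Total hydrogens = 32.
Net charge +2.
Molecular formula: [C15H32N2S]2+

[C15H32N2S]2+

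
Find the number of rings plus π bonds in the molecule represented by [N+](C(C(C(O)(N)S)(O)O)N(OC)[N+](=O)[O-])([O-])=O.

2

Molecular formula from the SMILES: C4H10N4O8S.
DoU = (2C + 2 + N − H − X)/2 = (2·4 + 2 + 4 − 10 − 0)/2 = 4/2 = 2.
(Structurally: 0 ring(s) + 2 π bond(s) = 2.)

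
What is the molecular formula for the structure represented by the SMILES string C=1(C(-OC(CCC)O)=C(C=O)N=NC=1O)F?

C9H11FN2O4

Heavy atoms from the SMILES: 9 C, 1 F, 2 N, 4 O.
Implicit hydrogens by atom environment:
  4 × C (aromatic): no H
  2 × C: 2 H each → 4
  2 × C: 1 H each → 2
  2 × N (aromatic): no H
  2 × O: 1 H each → 2
  2 × O: no H
  1 × C: 3 H
  1 × F: no H
  Total hydrogens = 11.
Molecular formula: C9H11FN2O4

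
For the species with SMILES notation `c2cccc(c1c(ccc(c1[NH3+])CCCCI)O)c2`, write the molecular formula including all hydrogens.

C16H19INO+

Heavy atoms from the SMILES: 16 C, 1 I, 1 N, 1 O.
Implicit hydrogens by atom environment:
  7 × C (aromatic): 1 H each → 7
  5 × C (aromatic): no H
  4 × C: 2 H each → 8
  1 × I: no H
  1 × N (charge +1): 3 H
  1 × O: 1 H
  Total hydrogens = 19.
Net charge +1.
Molecular formula: C16H19INO+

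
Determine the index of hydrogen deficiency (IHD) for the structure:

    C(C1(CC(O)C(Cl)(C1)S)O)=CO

Molecular formula from the SMILES: C7H11ClO3S.
DoU = (2C + 2 + N − H − X)/2 = (2·7 + 2 + 0 − 11 − 1)/2 = 4/2 = 2.
(Structurally: 1 ring(s) + 1 π bond(s) = 2.)

2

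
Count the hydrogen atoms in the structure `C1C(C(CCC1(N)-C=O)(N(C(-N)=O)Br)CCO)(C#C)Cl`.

Hydrogens are implicit in SMILES; fill each atom to its normal valence:
  5 × C: 2 H each → 10
  5 × C: no H
  2 × C: 1 H each → 2
  2 × N: 2 H each → 4
  2 × O: no H
  1 × Br: no H
  1 × Cl: no H
  1 × N: no H
  1 × O: 1 H
  Total hydrogens = 17.

17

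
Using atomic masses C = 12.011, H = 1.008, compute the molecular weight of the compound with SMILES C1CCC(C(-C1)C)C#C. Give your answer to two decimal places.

Molecular formula: C9H14.
M = 9×12.011 + 14×1.008 = 122.21 g/mol.

122.21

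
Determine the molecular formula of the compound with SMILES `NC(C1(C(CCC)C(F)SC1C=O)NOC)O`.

C10H19FN2O3S

Heavy atoms from the SMILES: 10 C, 1 F, 2 N, 3 O, 1 S.
Implicit hydrogens by atom environment:
  5 × C: 1 H each → 5
  2 × C: 3 H each → 6
  2 × C: 2 H each → 4
  2 × O: no H
  1 × C: no H
  1 × F: no H
  1 × N: 2 H
  1 × N: 1 H
  1 × O: 1 H
  1 × S: no H
  Total hydrogens = 19.
Molecular formula: C10H19FN2O3S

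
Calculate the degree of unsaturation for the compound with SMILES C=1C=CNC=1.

Molecular formula from the SMILES: C4H5N.
DoU = (2C + 2 + N − H − X)/2 = (2·4 + 2 + 1 − 5 − 0)/2 = 6/2 = 3.
(Structurally: 1 ring(s) + 2 π bond(s) = 3.)

3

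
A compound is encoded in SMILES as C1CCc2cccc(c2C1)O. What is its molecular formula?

Heavy atoms from the SMILES: 10 C, 1 O.
Implicit hydrogens by atom environment:
  4 × C: 2 H each → 8
  3 × C (aromatic): 1 H each → 3
  3 × C (aromatic): no H
  1 × O: 1 H
  Total hydrogens = 12.
Molecular formula: C10H12O

C10H12O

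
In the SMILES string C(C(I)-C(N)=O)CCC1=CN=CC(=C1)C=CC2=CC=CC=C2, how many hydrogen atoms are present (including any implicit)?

Hydrogens are implicit in SMILES; fill each atom to its normal valence:
  8 × C (aromatic): 1 H each → 8
  3 × C: 2 H each → 6
  3 × C: 1 H each → 3
  3 × C (aromatic): no H
  1 × C: no H
  1 × I: no H
  1 × N: 2 H
  1 × N (aromatic): no H
  1 × O: no H
  Total hydrogens = 19.

19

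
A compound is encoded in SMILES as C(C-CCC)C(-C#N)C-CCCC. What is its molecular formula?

Heavy atoms from the SMILES: 12 C, 1 N.
Implicit hydrogens by atom environment:
  8 × C: 2 H each → 16
  2 × C: 3 H each → 6
  1 × C: 1 H
  1 × C: no H
  1 × N: no H
  Total hydrogens = 23.
Molecular formula: C12H23N

C12H23N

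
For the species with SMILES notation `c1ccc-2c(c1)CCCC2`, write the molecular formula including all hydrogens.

C10H12

Heavy atoms from the SMILES: 10 C.
Implicit hydrogens by atom environment:
  4 × C: 2 H each → 8
  4 × C (aromatic): 1 H each → 4
  2 × C (aromatic): no H
  Total hydrogens = 12.
Molecular formula: C10H12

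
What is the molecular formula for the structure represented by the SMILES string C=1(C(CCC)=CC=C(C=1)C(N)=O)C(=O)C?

C12H15NO2

Heavy atoms from the SMILES: 12 C, 1 N, 2 O.
Implicit hydrogens by atom environment:
  3 × C (aromatic): 1 H each → 3
  3 × C (aromatic): no H
  2 × C: 3 H each → 6
  2 × C: 2 H each → 4
  2 × C: no H
  2 × O: no H
  1 × N: 2 H
  Total hydrogens = 15.
Molecular formula: C12H15NO2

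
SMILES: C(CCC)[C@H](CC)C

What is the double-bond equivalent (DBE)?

0

Molecular formula from the SMILES: C8H18.
DoU = (2C + 2 + N − H − X)/2 = (2·8 + 2 + 0 − 18 − 0)/2 = 0/2 = 0.
(Structurally: 0 ring(s) + 0 π bond(s) = 0.)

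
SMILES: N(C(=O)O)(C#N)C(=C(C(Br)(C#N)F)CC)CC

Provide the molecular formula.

C10H11BrFN3O2

Heavy atoms from the SMILES: 1 Br, 10 C, 1 F, 3 N, 2 O.
Implicit hydrogens by atom environment:
  6 × C: no H
  3 × N: no H
  2 × C: 3 H each → 6
  2 × C: 2 H each → 4
  1 × Br: no H
  1 × F: no H
  1 × O: 1 H
  1 × O: no H
  Total hydrogens = 11.
Molecular formula: C10H11BrFN3O2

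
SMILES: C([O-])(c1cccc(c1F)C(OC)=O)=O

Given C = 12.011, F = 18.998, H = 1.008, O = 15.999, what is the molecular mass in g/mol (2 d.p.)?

Molecular formula: C9H6FO4-.
M = 9×12.011 + 1×18.998 + 6×1.008 + 4×15.999 = 197.14 g/mol.

197.14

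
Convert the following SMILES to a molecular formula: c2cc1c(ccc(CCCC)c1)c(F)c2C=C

Heavy atoms from the SMILES: 16 C, 1 F.
Implicit hydrogens by atom environment:
  5 × C (aromatic): 1 H each → 5
  5 × C (aromatic): no H
  4 × C: 2 H each → 8
  1 × C: 3 H
  1 × C: 1 H
  1 × F: no H
  Total hydrogens = 17.
Molecular formula: C16H17F

C16H17F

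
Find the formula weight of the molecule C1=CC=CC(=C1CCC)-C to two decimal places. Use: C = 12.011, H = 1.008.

Molecular formula: C10H14.
M = 10×12.011 + 14×1.008 = 134.22 g/mol.

134.22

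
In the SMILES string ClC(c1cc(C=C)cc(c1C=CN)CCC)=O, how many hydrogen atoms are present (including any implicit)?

Hydrogens are implicit in SMILES; fill each atom to its normal valence:
  4 × C (aromatic): no H
  3 × C: 2 H each → 6
  3 × C: 1 H each → 3
  2 × C (aromatic): 1 H each → 2
  1 × C: 3 H
  1 × C: no H
  1 × Cl: no H
  1 × N: 2 H
  1 × O: no H
  Total hydrogens = 16.

16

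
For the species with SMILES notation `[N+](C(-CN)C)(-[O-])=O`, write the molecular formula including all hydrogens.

Heavy atoms from the SMILES: 3 C, 2 N, 2 O.
Implicit hydrogens by atom environment:
  1 × C: 3 H
  1 × C: 2 H
  1 × C: 1 H
  1 × N: 2 H
  1 × N (charge +1): no H
  1 × O: no H
  1 × O (charge -1): no H
  Total hydrogens = 8.
Molecular formula: C3H8N2O2

C3H8N2O2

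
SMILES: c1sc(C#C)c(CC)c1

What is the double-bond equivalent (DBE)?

5

Molecular formula from the SMILES: C8H8S.
DoU = (2C + 2 + N − H − X)/2 = (2·8 + 2 + 0 − 8 − 0)/2 = 10/2 = 5.
(Structurally: 1 ring(s) + 4 π bond(s) = 5.)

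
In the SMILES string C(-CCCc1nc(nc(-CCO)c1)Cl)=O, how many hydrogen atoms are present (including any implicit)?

Hydrogens are implicit in SMILES; fill each atom to its normal valence:
  5 × C: 2 H each → 10
  3 × C (aromatic): no H
  2 × N (aromatic): no H
  1 × C (aromatic): 1 H
  1 × C: 1 H
  1 × Cl: no H
  1 × O: 1 H
  1 × O: no H
  Total hydrogens = 13.

13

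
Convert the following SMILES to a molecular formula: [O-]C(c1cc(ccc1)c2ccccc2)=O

Heavy atoms from the SMILES: 13 C, 2 O.
Implicit hydrogens by atom environment:
  9 × C (aromatic): 1 H each → 9
  3 × C (aromatic): no H
  1 × C: no H
  1 × O: no H
  1 × O (charge -1): no H
  Total hydrogens = 9.
Net charge -1.
Molecular formula: C13H9O2-

C13H9O2-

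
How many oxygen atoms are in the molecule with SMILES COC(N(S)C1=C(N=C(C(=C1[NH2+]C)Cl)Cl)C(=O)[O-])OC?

4

The symbol for oxygen appears 4 times in the SMILES.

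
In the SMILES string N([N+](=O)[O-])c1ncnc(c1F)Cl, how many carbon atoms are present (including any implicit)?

The symbol for carbon appears 4 times in the SMILES. Lowercase c denotes aromatic carbon and counts toward C.

4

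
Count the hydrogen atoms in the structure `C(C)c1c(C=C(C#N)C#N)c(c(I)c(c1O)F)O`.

8

Hydrogens are implicit in SMILES; fill each atom to its normal valence:
  6 × C (aromatic): no H
  3 × C: no H
  2 × N: no H
  2 × O: 1 H each → 2
  1 × C: 3 H
  1 × C: 2 H
  1 × C: 1 H
  1 × F: no H
  1 × I: no H
  Total hydrogens = 8.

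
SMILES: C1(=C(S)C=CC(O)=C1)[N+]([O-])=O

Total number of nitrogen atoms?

The symbol for nitrogen appears 1 time in the SMILES.

1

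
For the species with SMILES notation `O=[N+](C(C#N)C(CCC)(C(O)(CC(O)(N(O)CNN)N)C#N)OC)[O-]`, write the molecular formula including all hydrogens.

C12H23N7O6

Heavy atoms from the SMILES: 12 C, 7 N, 6 O.
Implicit hydrogens by atom environment:
  5 × C: no H
  4 × C: 2 H each → 8
  3 × N: no H
  3 × O: 1 H each → 3
  2 × C: 3 H each → 6
  2 × N: 2 H each → 4
  2 × O: no H
  1 × C: 1 H
  1 × N: 1 H
  1 × N (charge +1): no H
  1 × O (charge -1): no H
  Total hydrogens = 23.
Molecular formula: C12H23N7O6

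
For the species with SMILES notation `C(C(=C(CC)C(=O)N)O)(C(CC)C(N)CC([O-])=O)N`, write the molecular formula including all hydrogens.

Heavy atoms from the SMILES: 12 C, 3 N, 4 O.
Implicit hydrogens by atom environment:
  4 × C: no H
  3 × C: 2 H each → 6
  3 × C: 1 H each → 3
  3 × N: 2 H each → 6
  2 × C: 3 H each → 6
  2 × O: no H
  1 × O: 1 H
  1 × O (charge -1): no H
  Total hydrogens = 22.
Net charge -1.
Molecular formula: C12H22N3O4-

C12H22N3O4-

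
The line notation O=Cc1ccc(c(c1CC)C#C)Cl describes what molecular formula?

C11H9ClO

Heavy atoms from the SMILES: 11 C, 1 Cl, 1 O.
Implicit hydrogens by atom environment:
  4 × C (aromatic): no H
  2 × C (aromatic): 1 H each → 2
  2 × C: 1 H each → 2
  1 × C: 3 H
  1 × C: 2 H
  1 × C: no H
  1 × Cl: no H
  1 × O: no H
  Total hydrogens = 9.
Molecular formula: C11H9ClO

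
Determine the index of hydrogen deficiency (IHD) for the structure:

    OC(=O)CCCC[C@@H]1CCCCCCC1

2

Molecular formula from the SMILES: C13H24O2.
DoU = (2C + 2 + N − H − X)/2 = (2·13 + 2 + 0 − 24 − 0)/2 = 4/2 = 2.
(Structurally: 1 ring(s) + 1 π bond(s) = 2.)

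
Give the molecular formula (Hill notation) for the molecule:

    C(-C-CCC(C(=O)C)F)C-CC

C10H19FO

Heavy atoms from the SMILES: 10 C, 1 F, 1 O.
Implicit hydrogens by atom environment:
  6 × C: 2 H each → 12
  2 × C: 3 H each → 6
  1 × C: 1 H
  1 × C: no H
  1 × F: no H
  1 × O: no H
  Total hydrogens = 19.
Molecular formula: C10H19FO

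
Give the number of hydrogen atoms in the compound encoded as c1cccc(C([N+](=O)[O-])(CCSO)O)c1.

11

Hydrogens are implicit in SMILES; fill each atom to its normal valence:
  5 × C (aromatic): 1 H each → 5
  2 × C: 2 H each → 4
  2 × O: 1 H each → 2
  1 × C: no H
  1 × C (aromatic): no H
  1 × N (charge +1): no H
  1 × O: no H
  1 × O (charge -1): no H
  1 × S: no H
  Total hydrogens = 11.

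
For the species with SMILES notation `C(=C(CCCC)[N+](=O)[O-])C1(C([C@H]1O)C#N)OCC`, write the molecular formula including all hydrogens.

C12H18N2O4

Heavy atoms from the SMILES: 12 C, 2 N, 4 O.
Implicit hydrogens by atom environment:
  4 × C: 2 H each → 8
  3 × C: 1 H each → 3
  3 × C: no H
  2 × C: 3 H each → 6
  2 × O: no H
  1 × N: no H
  1 × N (charge +1): no H
  1 × O: 1 H
  1 × O (charge -1): no H
  Total hydrogens = 18.
Molecular formula: C12H18N2O4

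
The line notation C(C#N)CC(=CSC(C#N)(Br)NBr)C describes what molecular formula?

C8H9Br2N3S

Heavy atoms from the SMILES: 2 Br, 8 C, 3 N, 1 S.
Implicit hydrogens by atom environment:
  4 × C: no H
  2 × Br: no H
  2 × C: 2 H each → 4
  2 × N: no H
  1 × C: 3 H
  1 × C: 1 H
  1 × N: 1 H
  1 × S: no H
  Total hydrogens = 9.
Molecular formula: C8H9Br2N3S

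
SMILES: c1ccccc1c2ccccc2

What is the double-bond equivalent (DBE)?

Molecular formula from the SMILES: C12H10.
DoU = (2C + 2 + N − H − X)/2 = (2·12 + 2 + 0 − 10 − 0)/2 = 16/2 = 8.
(Structurally: 2 ring(s) + 6 π bond(s) = 8.)

8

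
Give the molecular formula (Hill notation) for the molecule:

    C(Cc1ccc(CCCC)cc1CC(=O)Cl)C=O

C15H19ClO2

Heavy atoms from the SMILES: 15 C, 1 Cl, 2 O.
Implicit hydrogens by atom environment:
  6 × C: 2 H each → 12
  3 × C (aromatic): 1 H each → 3
  3 × C (aromatic): no H
  2 × O: no H
  1 × C: 3 H
  1 × C: 1 H
  1 × C: no H
  1 × Cl: no H
  Total hydrogens = 19.
Molecular formula: C15H19ClO2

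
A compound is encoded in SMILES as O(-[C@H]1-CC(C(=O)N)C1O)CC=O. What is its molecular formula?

Heavy atoms from the SMILES: 7 C, 1 N, 4 O.
Implicit hydrogens by atom environment:
  4 × C: 1 H each → 4
  3 × O: no H
  2 × C: 2 H each → 4
  1 × C: no H
  1 × N: 2 H
  1 × O: 1 H
  Total hydrogens = 11.
Molecular formula: C7H11NO4

C7H11NO4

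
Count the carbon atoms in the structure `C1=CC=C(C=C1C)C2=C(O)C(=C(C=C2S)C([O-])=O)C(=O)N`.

15

The symbol for carbon appears 15 times in the SMILES.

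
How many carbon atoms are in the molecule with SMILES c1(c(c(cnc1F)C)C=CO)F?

8

The symbol for carbon appears 8 times in the SMILES. Lowercase c denotes aromatic carbon and counts toward C.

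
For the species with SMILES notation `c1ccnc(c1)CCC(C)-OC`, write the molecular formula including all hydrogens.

C10H15NO

Heavy atoms from the SMILES: 10 C, 1 N, 1 O.
Implicit hydrogens by atom environment:
  4 × C (aromatic): 1 H each → 4
  2 × C: 3 H each → 6
  2 × C: 2 H each → 4
  1 × C: 1 H
  1 × C (aromatic): no H
  1 × N (aromatic): no H
  1 × O: no H
  Total hydrogens = 15.
Molecular formula: C10H15NO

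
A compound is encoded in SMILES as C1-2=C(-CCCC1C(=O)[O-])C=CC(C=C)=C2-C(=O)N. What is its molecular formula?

Heavy atoms from the SMILES: 14 C, 1 N, 3 O.
Implicit hydrogens by atom environment:
  4 × C: 2 H each → 8
  4 × C (aromatic): no H
  2 × C (aromatic): 1 H each → 2
  2 × C: 1 H each → 2
  2 × C: no H
  2 × O: no H
  1 × N: 2 H
  1 × O (charge -1): no H
  Total hydrogens = 14.
Net charge -1.
Molecular formula: C14H14NO3-

C14H14NO3-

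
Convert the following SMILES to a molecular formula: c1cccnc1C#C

Heavy atoms from the SMILES: 7 C, 1 N.
Implicit hydrogens by atom environment:
  4 × C (aromatic): 1 H each → 4
  1 × C: 1 H
  1 × C (aromatic): no H
  1 × C: no H
  1 × N (aromatic): no H
  Total hydrogens = 5.
Molecular formula: C7H5N

C7H5N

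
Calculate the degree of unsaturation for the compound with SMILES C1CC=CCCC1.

2

Molecular formula from the SMILES: C7H12.
DoU = (2C + 2 + N − H − X)/2 = (2·7 + 2 + 0 − 12 − 0)/2 = 4/2 = 2.
(Structurally: 1 ring(s) + 1 π bond(s) = 2.)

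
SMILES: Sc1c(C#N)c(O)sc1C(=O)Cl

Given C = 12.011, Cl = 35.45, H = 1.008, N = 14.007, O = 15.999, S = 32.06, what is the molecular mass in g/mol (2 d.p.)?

Molecular formula: C6H2ClNO2S2.
M = 6×12.011 + 1×35.45 + 2×1.008 + 1×14.007 + 2×15.999 + 2×32.06 = 219.66 g/mol.

219.66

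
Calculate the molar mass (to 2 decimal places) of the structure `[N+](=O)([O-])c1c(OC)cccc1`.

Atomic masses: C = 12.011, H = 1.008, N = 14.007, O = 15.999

153.14

Molecular formula: C7H7NO3.
M = 7×12.011 + 7×1.008 + 1×14.007 + 3×15.999 = 153.14 g/mol.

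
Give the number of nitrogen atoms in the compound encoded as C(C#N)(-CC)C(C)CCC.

1

The symbol for nitrogen appears 1 time in the SMILES.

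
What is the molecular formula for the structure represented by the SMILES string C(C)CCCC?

Heavy atoms from the SMILES: 6 C.
Implicit hydrogens by atom environment:
  4 × C: 2 H each → 8
  2 × C: 3 H each → 6
  Total hydrogens = 14.
Molecular formula: C6H14

C6H14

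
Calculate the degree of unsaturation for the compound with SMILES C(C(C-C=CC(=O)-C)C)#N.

Molecular formula from the SMILES: C8H11NO.
DoU = (2C + 2 + N − H − X)/2 = (2·8 + 2 + 1 − 11 − 0)/2 = 8/2 = 4.
(Structurally: 0 ring(s) + 4 π bond(s) = 4.)

4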